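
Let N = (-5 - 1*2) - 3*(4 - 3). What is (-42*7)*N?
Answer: 2940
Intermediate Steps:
N = -10 (N = (-5 - 2) - 3*1 = -7 - 3 = -10)
(-42*7)*N = -42*7*(-10) = -294*(-10) = 2940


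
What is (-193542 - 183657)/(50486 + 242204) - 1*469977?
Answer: -137557945329/292690 ≈ -4.6998e+5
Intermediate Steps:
(-193542 - 183657)/(50486 + 242204) - 1*469977 = -377199/292690 - 469977 = -137557945329/292690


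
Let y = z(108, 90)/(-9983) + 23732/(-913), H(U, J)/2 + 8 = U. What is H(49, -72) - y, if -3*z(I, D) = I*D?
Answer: 981345714/9114479 ≈ 107.67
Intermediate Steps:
H(U, J) = -16 + 2*U
z(I, D) = -D*I/3 (z(I, D) = -I*D/3 = -D*I/3)
y = -233958436/9114479 (y = -⅓*90*108/(-9983) + 23732/(-913) = -3240*(-1/9983) + 23732*(-1/913) = 3240/9983 - 23732/913 = -233958436/9114479 ≈ -25.669)
H(49, -72) - y = (-16 + 2*49) - 1*(-233958436/9114479) = (-16 + 98) + 233958436/9114479 = 82 + 233958436/9114479 = 981345714/9114479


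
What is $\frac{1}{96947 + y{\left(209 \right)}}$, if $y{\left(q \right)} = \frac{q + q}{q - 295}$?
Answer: $\frac{43}{4168512} \approx 1.0315 \cdot 10^{-5}$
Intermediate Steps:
$y{\left(q \right)} = \frac{2 q}{-295 + q}$
$\frac{1}{96947 + y{\left(209 \right)}} = \frac{1}{96947 + 2 \cdot 209 \frac{1}{-295 + 209}} = \frac{1}{96947 + 2 \cdot 209 \frac{1}{-86}} = \frac{1}{96947 + 2 \cdot 209 \left(- \frac{1}{86}\right)} = \frac{1}{96947 - \frac{209}{43}} = \frac{1}{\frac{4168512}{43}} = \frac{43}{4168512}$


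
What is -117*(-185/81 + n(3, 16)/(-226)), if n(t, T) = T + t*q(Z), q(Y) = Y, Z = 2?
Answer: 283348/1017 ≈ 278.61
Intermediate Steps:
n(t, T) = T + 2*t (n(t, T) = T + t*2 = T + 2*t)
-117*(-185/81 + n(3, 16)/(-226)) = -117*(-185/81 + (16 + 2*3)/(-226)) = -117*(-185*1/81 + (16 + 6)*(-1/226)) = -117*(-185/81 + 22*(-1/226)) = -117*(-185/81 - 11/113) = -117*(-21796/9153) = 283348/1017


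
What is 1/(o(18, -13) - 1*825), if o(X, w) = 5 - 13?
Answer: -1/833 ≈ -0.0012005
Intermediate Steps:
o(X, w) = -8
1/(o(18, -13) - 1*825) = 1/(-8 - 1*825) = 1/(-8 - 825) = 1/(-833) = -1/833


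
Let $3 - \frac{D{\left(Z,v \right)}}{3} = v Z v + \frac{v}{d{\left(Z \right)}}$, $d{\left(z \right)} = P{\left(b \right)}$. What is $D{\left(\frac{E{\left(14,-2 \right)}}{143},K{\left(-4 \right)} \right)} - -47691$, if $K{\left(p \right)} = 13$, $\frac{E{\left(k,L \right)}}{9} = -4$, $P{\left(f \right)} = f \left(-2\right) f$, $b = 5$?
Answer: $\frac{26305629}{550} \approx 47828.0$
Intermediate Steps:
$P{\left(f \right)} = - 2 f^{2}$ ($P{\left(f \right)} = - 2 f f = - 2 f^{2}$)
$d{\left(z \right)} = -50$ ($d{\left(z \right)} = - 2 \cdot 5^{2} = \left(-2\right) 25 = -50$)
$E{\left(k,L \right)} = -36$ ($E{\left(k,L \right)} = 9 \left(-4\right) = -36$)
$D{\left(Z,v \right)} = 9 + \frac{3 v}{50} - 3 Z v^{2}$ ($D{\left(Z,v \right)} = 9 - 3 \left(v Z v + \frac{v}{-50}\right) = 9 - 3 \left(Z v v + v \left(- \frac{1}{50}\right)\right) = 9 - 3 \left(Z v^{2} - \frac{v}{50}\right) = 9 - 3 \left(- \frac{v}{50} + Z v^{2}\right) = 9 - \left(- \frac{3 v}{50} + 3 Z v^{2}\right) = 9 + \frac{3 v}{50} - 3 Z v^{2}$)
$D{\left(\frac{E{\left(14,-2 \right)}}{143},K{\left(-4 \right)} \right)} - -47691 = \left(9 + \frac{3}{50} \cdot 13 - 3 \left(- \frac{36}{143}\right) 13^{2}\right) - -47691 = \left(9 + \frac{39}{50} - 3 \left(\left(-36\right) \frac{1}{143}\right) 169\right) + 47691 = \left(9 + \frac{39}{50} - \left(- \frac{108}{143}\right) 169\right) + 47691 = \left(9 + \frac{39}{50} + \frac{1404}{11}\right) + 47691 = \frac{75579}{550} + 47691 = \frac{26305629}{550}$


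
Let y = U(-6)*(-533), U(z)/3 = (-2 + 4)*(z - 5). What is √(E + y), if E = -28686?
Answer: 2*√1623 ≈ 80.573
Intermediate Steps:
U(z) = -30 + 6*z (U(z) = 3*((-2 + 4)*(z - 5)) = 3*(2*(-5 + z)) = 3*(-10 + 2*z) = -30 + 6*z)
y = 35178 (y = (-30 + 6*(-6))*(-533) = (-30 - 36)*(-533) = -66*(-533) = 35178)
√(E + y) = √(-28686 + 35178) = √6492 = 2*√1623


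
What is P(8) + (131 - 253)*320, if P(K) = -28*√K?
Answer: -39040 - 56*√2 ≈ -39119.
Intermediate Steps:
P(8) + (131 - 253)*320 = -56*√2 + (131 - 253)*320 = -56*√2 - 122*320 = -56*√2 - 39040 = -39040 - 56*√2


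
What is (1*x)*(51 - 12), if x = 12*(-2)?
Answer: -936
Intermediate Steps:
x = -24
(1*x)*(51 - 12) = (1*(-24))*(51 - 12) = -24*39 = -936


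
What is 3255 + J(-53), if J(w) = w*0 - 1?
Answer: 3254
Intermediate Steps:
J(w) = -1 (J(w) = 0 - 1 = -1)
3255 + J(-53) = 3255 - 1 = 3254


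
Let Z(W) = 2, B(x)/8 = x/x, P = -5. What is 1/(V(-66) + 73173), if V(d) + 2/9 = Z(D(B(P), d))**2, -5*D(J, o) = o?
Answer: 9/658591 ≈ 1.3666e-5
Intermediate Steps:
B(x) = 8 (B(x) = 8*(x/x) = 8*1 = 8)
D(J, o) = -o/5
V(d) = 34/9 (V(d) = -2/9 + 2**2 = -2/9 + 4 = 34/9)
1/(V(-66) + 73173) = 1/(34/9 + 73173) = 1/(658591/9) = 9/658591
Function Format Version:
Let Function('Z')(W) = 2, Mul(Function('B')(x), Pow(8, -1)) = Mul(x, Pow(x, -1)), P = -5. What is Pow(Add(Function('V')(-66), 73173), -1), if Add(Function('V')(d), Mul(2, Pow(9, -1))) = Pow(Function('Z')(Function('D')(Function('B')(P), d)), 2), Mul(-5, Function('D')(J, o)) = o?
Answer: Rational(9, 658591) ≈ 1.3666e-5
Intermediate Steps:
Function('B')(x) = 8 (Function('B')(x) = Mul(8, Mul(x, Pow(x, -1))) = Mul(8, 1) = 8)
Function('D')(J, o) = Mul(Rational(-1, 5), o)
Function('V')(d) = Rational(34, 9) (Function('V')(d) = Add(Rational(-2, 9), Pow(2, 2)) = Add(Rational(-2, 9), 4) = Rational(34, 9))
Pow(Add(Function('V')(-66), 73173), -1) = Pow(Add(Rational(34, 9), 73173), -1) = Pow(Rational(658591, 9), -1) = Rational(9, 658591)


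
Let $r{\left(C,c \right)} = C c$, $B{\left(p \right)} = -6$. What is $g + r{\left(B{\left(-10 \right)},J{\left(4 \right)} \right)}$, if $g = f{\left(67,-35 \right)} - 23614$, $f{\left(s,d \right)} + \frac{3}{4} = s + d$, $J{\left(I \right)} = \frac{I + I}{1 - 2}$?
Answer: $- \frac{94139}{4} \approx -23535.0$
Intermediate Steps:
$J{\left(I \right)} = - 2 I$ ($J{\left(I \right)} = \frac{2 I}{-1} = 2 I \left(-1\right) = - 2 I$)
$f{\left(s,d \right)} = - \frac{3}{4} + d + s$ ($f{\left(s,d \right)} = - \frac{3}{4} + \left(s + d\right) = - \frac{3}{4} + \left(d + s\right) = - \frac{3}{4} + d + s$)
$g = - \frac{94331}{4}$ ($g = \left(- \frac{3}{4} - 35 + 67\right) - 23614 = \frac{125}{4} - 23614 = - \frac{94331}{4} \approx -23583.0$)
$g + r{\left(B{\left(-10 \right)},J{\left(4 \right)} \right)} = - \frac{94331}{4} - 6 \left(\left(-2\right) 4\right) = - \frac{94331}{4} - -48 = - \frac{94331}{4} + 48 = - \frac{94139}{4}$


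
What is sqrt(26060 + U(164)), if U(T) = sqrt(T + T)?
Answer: sqrt(26060 + 2*sqrt(82)) ≈ 161.49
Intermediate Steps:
U(T) = sqrt(2)*sqrt(T) (U(T) = sqrt(2*T) = sqrt(2)*sqrt(T))
sqrt(26060 + U(164)) = sqrt(26060 + sqrt(2)*sqrt(164)) = sqrt(26060 + sqrt(2)*(2*sqrt(41))) = sqrt(26060 + 2*sqrt(82))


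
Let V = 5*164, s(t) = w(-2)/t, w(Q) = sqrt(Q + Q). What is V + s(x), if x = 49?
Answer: 820 + 2*I/49 ≈ 820.0 + 0.040816*I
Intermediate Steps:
w(Q) = sqrt(2)*sqrt(Q) (w(Q) = sqrt(2*Q) = sqrt(2)*sqrt(Q))
s(t) = 2*I/t (s(t) = (sqrt(2)*sqrt(-2))/t = (sqrt(2)*(I*sqrt(2)))/t = (2*I)/t = 2*I/t)
V = 820
V + s(x) = 820 + 2*I/49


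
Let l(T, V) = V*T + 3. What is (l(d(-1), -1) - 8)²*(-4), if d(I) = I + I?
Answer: -36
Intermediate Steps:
d(I) = 2*I
l(T, V) = 3 + T*V (l(T, V) = T*V + 3 = 3 + T*V)
(l(d(-1), -1) - 8)²*(-4) = ((3 + (2*(-1))*(-1)) - 8)²*(-4) = ((3 - 2*(-1)) - 8)²*(-4) = ((3 + 2) - 8)²*(-4) = (5 - 8)²*(-4) = (-3)²*(-4) = 9*(-4) = -36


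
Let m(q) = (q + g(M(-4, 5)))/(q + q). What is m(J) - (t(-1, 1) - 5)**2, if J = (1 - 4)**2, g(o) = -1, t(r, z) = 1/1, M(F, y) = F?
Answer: -140/9 ≈ -15.556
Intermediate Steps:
t(r, z) = 1
J = 9 (J = (-3)**2 = 9)
m(q) = (-1 + q)/(2*q) (m(q) = (q - 1)/(q + q) = (-1 + q)/((2*q)) = (-1 + q)*(1/(2*q)) = (-1 + q)/(2*q))
m(J) - (t(-1, 1) - 5)**2 = (1/2)*(-1 + 9)/9 - (1 - 5)**2 = (1/2)*(1/9)*8 - 1*(-4)**2 = 4/9 - 1*16 = 4/9 - 16 = -140/9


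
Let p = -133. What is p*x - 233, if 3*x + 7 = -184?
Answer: 24704/3 ≈ 8234.7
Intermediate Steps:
x = -191/3 (x = -7/3 + (⅓)*(-184) = -7/3 - 184/3 = -191/3 ≈ -63.667)
p*x - 233 = -133*(-191/3) - 233 = 25403/3 - 233 = 24704/3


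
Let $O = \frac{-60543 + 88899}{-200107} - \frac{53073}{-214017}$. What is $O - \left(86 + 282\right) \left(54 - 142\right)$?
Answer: $\frac{27193949901005}{839731369} \approx 32384.0$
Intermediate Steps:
$O = \frac{89247309}{839731369}$ ($O = 28356 \left(- \frac{1}{200107}\right) - - \frac{17691}{71339} = - \frac{1668}{11771} + \frac{17691}{71339} = \frac{89247309}{839731369} \approx 0.10628$)
$O - \left(86 + 282\right) \left(54 - 142\right) = \frac{89247309}{839731369} - \left(86 + 282\right) \left(54 - 142\right) = \frac{89247309}{839731369} - 368 \left(54 - 142\right) = \frac{89247309}{839731369} - 368 \left(-88\right) = \frac{89247309}{839731369} - -32384 = \frac{89247309}{839731369} + 32384 = \frac{27193949901005}{839731369}$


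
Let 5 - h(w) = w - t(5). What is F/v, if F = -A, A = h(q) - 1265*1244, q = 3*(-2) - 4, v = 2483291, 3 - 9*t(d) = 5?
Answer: 14162807/22349619 ≈ 0.63369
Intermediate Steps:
t(d) = -2/9 (t(d) = ⅓ - ⅑*5 = ⅓ - 5/9 = -2/9)
q = -10 (q = -6 - 4 = -10)
h(w) = 43/9 - w (h(w) = 5 - (w - 1*(-2/9)) = 5 - (w + 2/9) = 5 - (2/9 + w) = 5 + (-2/9 - w) = 43/9 - w)
A = -14162807/9 (A = (43/9 - 1*(-10)) - 1265*1244 = (43/9 + 10) - 1573660 = 133/9 - 1573660 = -14162807/9 ≈ -1.5736e+6)
F = 14162807/9 (F = -1*(-14162807/9) = 14162807/9 ≈ 1.5736e+6)
F/v = (14162807/9)/2483291 = (14162807/9)*(1/2483291) = 14162807/22349619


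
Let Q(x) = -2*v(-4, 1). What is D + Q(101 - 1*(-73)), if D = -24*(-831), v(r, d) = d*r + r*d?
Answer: 19960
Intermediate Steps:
v(r, d) = 2*d*r (v(r, d) = d*r + d*r = 2*d*r)
Q(x) = 16 (Q(x) = -4*(-4) = -2*(-8) = 16)
D = 19944
D + Q(101 - 1*(-73)) = 19944 + 16 = 19960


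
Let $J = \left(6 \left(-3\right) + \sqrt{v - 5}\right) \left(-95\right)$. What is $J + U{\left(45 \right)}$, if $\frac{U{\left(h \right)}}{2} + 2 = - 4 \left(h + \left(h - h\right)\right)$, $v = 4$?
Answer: $1346 - 95 i \approx 1346.0 - 95.0 i$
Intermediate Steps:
$U{\left(h \right)} = -4 - 8 h$ ($U{\left(h \right)} = -4 + 2 \left(- 4 \left(h + \left(h - h\right)\right)\right) = -4 + 2 \left(- 4 \left(h + 0\right)\right) = -4 + 2 \left(- 4 h\right) = -4 - 8 h$)
$J = 1710 - 95 i$ ($J = \left(6 \left(-3\right) + \sqrt{4 - 5}\right) \left(-95\right) = \left(-18 + \sqrt{-1}\right) \left(-95\right) = \left(-18 + i\right) \left(-95\right) = 1710 - 95 i \approx 1710.0 - 95.0 i$)
$J + U{\left(45 \right)} = \left(1710 - 95 i\right) - 364 = 1346 - 95 i$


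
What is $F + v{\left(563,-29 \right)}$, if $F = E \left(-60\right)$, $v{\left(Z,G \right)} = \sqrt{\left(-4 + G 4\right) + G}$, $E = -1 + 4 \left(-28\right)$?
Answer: $6780 + i \sqrt{149} \approx 6780.0 + 12.207 i$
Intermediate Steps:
$E = -113$ ($E = -1 - 112 = -113$)
$v{\left(Z,G \right)} = \sqrt{-4 + 5 G}$ ($v{\left(Z,G \right)} = \sqrt{\left(-4 + 4 G\right) + G} = \sqrt{-4 + 5 G}$)
$F = 6780$ ($F = \left(-113\right) \left(-60\right) = 6780$)
$F + v{\left(563,-29 \right)} = 6780 + \sqrt{-4 + 5 \left(-29\right)} = 6780 + \sqrt{-4 - 145} = 6780 + \sqrt{-149} = 6780 + i \sqrt{149}$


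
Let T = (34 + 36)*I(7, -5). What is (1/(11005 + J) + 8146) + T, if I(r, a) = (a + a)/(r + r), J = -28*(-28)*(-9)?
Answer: 31971105/3949 ≈ 8096.0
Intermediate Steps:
J = -7056 (J = 784*(-9) = -7056)
I(r, a) = a/r (I(r, a) = (2*a)/((2*r)) = (2*a)*(1/(2*r)) = a/r)
T = -50 (T = (34 + 36)*(-5/7) = 70*(-5*1/7) = 70*(-5/7) = -50)
(1/(11005 + J) + 8146) + T = (1/(11005 - 7056) + 8146) - 50 = (1/3949 + 8146) - 50 = 32168555/3949 - 50 = 31971105/3949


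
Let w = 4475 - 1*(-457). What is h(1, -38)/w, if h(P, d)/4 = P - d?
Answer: 13/411 ≈ 0.031630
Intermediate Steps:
h(P, d) = -4*d + 4*P (h(P, d) = 4*(P - d) = -4*d + 4*P)
w = 4932 (w = 4475 + 457 = 4932)
h(1, -38)/w = (-4*(-38) + 4*1)/4932 = (152 + 4)*(1/4932) = 156*(1/4932) = 13/411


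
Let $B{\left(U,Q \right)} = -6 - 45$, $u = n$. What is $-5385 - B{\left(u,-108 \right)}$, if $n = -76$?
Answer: $-5334$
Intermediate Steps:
$u = -76$
$B{\left(U,Q \right)} = -51$
$-5385 - B{\left(u,-108 \right)} = -5385 - -51 = -5385 + 51 = -5334$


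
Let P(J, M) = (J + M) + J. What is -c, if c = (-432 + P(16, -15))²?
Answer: -172225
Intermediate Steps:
P(J, M) = M + 2*J
c = 172225 (c = (-432 + (-15 + 2*16))² = (-432 + (-15 + 32))² = (-432 + 17)² = (-415)² = 172225)
-c = -1*172225 = -172225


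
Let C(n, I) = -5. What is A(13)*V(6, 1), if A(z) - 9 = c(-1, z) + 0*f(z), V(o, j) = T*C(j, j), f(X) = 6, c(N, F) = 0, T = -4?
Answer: 180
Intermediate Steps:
V(o, j) = 20 (V(o, j) = -4*(-5) = 20)
A(z) = 9 (A(z) = 9 + (0 + 0*6) = 9 + (0 + 0) = 9 + 0 = 9)
A(13)*V(6, 1) = 9*20 = 180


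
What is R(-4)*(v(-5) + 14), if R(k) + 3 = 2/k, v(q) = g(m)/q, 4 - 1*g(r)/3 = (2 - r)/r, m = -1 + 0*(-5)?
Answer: -343/10 ≈ -34.300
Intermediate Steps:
m = -1 (m = -1 + 0 = -1)
g(r) = 12 - 3*(2 - r)/r
v(q) = 21/q (v(q) = (15 - 6/(-1))/q = (15 - 6*(-1))/q = (15 + 6)/q = 21/q)
R(k) = -3 + 2/k
R(-4)*(v(-5) + 14) = (-3 + 2/(-4))*(21/(-5) + 14) = (-3 + 2*(-¼))*(21*(-⅕) + 14) = (-3 - ½)*(-21/5 + 14) = -7/2*49/5 = -343/10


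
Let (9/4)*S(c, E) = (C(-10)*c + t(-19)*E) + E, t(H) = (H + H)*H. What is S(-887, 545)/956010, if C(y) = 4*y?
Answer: 171806/860409 ≈ 0.19968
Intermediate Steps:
t(H) = 2*H² (t(H) = (2*H)*H = 2*H²)
S(c, E) = -160*c/9 + 964*E/3 (S(c, E) = 4*(((4*(-10))*c + (2*(-19)²)*E) + E)/9 = 4*((-40*c + (2*361)*E) + E)/9 = 4*((-40*c + 722*E) + E)/9 = 4*(-40*c + 723*E)/9 = -160*c/9 + 964*E/3)
S(-887, 545)/956010 = (-160/9*(-887) + (964/3)*545)/956010 = (141920/9 + 525380/3)*(1/956010) = (1718060/9)*(1/956010) = 171806/860409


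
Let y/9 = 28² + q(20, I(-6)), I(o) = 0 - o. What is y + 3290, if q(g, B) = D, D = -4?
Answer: 10310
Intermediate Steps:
I(o) = -o
q(g, B) = -4
y = 7020 (y = 9*(28² - 4) = 9*(784 - 4) = 9*780 = 7020)
y + 3290 = 7020 + 3290 = 10310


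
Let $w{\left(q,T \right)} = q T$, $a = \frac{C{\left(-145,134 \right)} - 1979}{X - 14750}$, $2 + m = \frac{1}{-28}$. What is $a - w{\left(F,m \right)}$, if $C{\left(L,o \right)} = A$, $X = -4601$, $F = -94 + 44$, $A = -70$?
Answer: $- \frac{27546489}{270914} \approx -101.68$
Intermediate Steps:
$F = -50$
$m = - \frac{57}{28}$ ($m = -2 + \frac{1}{-28} = -2 - \frac{1}{28} = - \frac{57}{28} \approx -2.0357$)
$C{\left(L,o \right)} = -70$
$a = \frac{2049}{19351}$ ($a = \frac{-70 - 1979}{-4601 - 14750} = - \frac{2049}{-19351} = \left(-2049\right) \left(- \frac{1}{19351}\right) = \frac{2049}{19351} \approx 0.10589$)
$w{\left(q,T \right)} = T q$
$a - w{\left(F,m \right)} = \frac{2049}{19351} - \left(- \frac{57}{28}\right) \left(-50\right) = \frac{2049}{19351} - \frac{1425}{14} = - \frac{27546489}{270914}$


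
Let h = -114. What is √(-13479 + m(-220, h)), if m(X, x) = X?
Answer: I*√13699 ≈ 117.04*I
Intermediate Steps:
√(-13479 + m(-220, h)) = √(-13479 - 220) = √(-13699) = I*√13699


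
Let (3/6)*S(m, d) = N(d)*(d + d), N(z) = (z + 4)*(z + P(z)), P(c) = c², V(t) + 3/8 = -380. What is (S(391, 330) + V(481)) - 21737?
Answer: 385258402261/8 ≈ 4.8157e+10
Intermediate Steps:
V(t) = -3043/8 (V(t) = -3/8 - 380 = -3043/8)
N(z) = (4 + z)*(z + z²) (N(z) = (z + 4)*(z + z²) = (4 + z)*(z + z²))
S(m, d) = 4*d²*(4 + d² + 5*d) (S(m, d) = 2*((d*(4 + d² + 5*d))*(d + d)) = 2*((d*(4 + d² + 5*d))*(2*d)) = 2*(2*d²*(4 + d² + 5*d)) = 4*d²*(4 + d² + 5*d))
(S(391, 330) + V(481)) - 21737 = (4*330²*(4 + 330² + 5*330) - 3043/8) - 21737 = (4*108900*(4 + 108900 + 1650) - 3043/8) - 21737 = (4*108900*110554 - 3043/8) - 21737 = (48157322400 - 3043/8) - 21737 = 385258576157/8 - 21737 = 385258402261/8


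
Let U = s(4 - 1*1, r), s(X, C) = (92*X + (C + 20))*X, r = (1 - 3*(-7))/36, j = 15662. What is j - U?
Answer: 88633/6 ≈ 14772.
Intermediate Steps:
r = 11/18 (r = (1 + 21)*(1/36) = 22*(1/36) = 11/18 ≈ 0.61111)
s(X, C) = X*(20 + C + 92*X) (s(X, C) = (92*X + (20 + C))*X = (20 + C + 92*X)*X = X*(20 + C + 92*X))
U = 5339/6 (U = (4 - 1*1)*(20 + 11/18 + 92*(4 - 1*1)) = (4 - 1)*(20 + 11/18 + 92*(4 - 1)) = 3*(20 + 11/18 + 92*3) = 3*(20 + 11/18 + 276) = 3*(5339/18) = 5339/6 ≈ 889.83)
j - U = 15662 - 1*5339/6 = 15662 - 5339/6 = 88633/6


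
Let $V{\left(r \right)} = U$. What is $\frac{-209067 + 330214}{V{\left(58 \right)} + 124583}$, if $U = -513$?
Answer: $\frac{121147}{124070} \approx 0.97644$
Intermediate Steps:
$V{\left(r \right)} = -513$
$\frac{-209067 + 330214}{V{\left(58 \right)} + 124583} = \frac{-209067 + 330214}{-513 + 124583} = \frac{121147}{124070}$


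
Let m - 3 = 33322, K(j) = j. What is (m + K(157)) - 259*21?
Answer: 28043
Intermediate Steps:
m = 33325 (m = 3 + 33322 = 33325)
(m + K(157)) - 259*21 = (33325 + 157) - 259*21 = 33482 - 5439 = 28043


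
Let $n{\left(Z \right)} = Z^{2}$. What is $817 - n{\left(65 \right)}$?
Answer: $-3408$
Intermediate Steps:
$817 - n{\left(65 \right)} = 817 - 65^{2} = 817 - 4225 = -3408$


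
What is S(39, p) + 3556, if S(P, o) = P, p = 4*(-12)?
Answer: 3595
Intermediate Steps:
p = -48
S(39, p) + 3556 = 39 + 3556 = 3595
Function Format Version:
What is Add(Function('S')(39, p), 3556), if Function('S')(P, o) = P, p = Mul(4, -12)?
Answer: 3595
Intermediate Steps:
p = -48
Add(Function('S')(39, p), 3556) = Add(39, 3556) = 3595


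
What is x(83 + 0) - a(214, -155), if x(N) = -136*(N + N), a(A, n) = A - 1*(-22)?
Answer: -22812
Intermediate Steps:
a(A, n) = 22 + A (a(A, n) = A + 22 = 22 + A)
x(N) = -272*N
x(83 + 0) - a(214, -155) = -272*(83 + 0) - (22 + 214) = -272*83 - 1*236 = -22576 - 236 = -22812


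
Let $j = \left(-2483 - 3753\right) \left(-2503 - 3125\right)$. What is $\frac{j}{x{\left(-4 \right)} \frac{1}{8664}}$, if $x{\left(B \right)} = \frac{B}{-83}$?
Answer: $6309526081824$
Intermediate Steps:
$x{\left(B \right)} = - \frac{B}{83}$ ($x{\left(B \right)} = B \left(- \frac{1}{83}\right) = - \frac{B}{83}$)
$j = 35096208$ ($j = \left(-6236\right) \left(-5628\right) = 35096208$)
$\frac{j}{x{\left(-4 \right)} \frac{1}{8664}} = \frac{35096208}{\left(- \frac{1}{83}\right) \left(-4\right) \frac{1}{8664}} = \frac{35096208}{\frac{4}{83} \cdot \frac{1}{8664}} = 35096208 \frac{1}{\frac{1}{179778}} = 35096208 \cdot 179778 = 6309526081824$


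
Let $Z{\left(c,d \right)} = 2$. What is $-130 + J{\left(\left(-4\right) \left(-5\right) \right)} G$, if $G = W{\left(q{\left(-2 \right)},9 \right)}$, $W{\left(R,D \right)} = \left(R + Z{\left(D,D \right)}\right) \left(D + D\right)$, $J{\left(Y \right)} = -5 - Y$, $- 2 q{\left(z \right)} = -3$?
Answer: $-1705$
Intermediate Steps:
$q{\left(z \right)} = \frac{3}{2}$ ($q{\left(z \right)} = \left(- \frac{1}{2}\right) \left(-3\right) = \frac{3}{2}$)
$W{\left(R,D \right)} = 2 D \left(2 + R\right)$ ($W{\left(R,D \right)} = \left(R + 2\right) \left(D + D\right) = \left(2 + R\right) 2 D = 2 D \left(2 + R\right)$)
$G = 63$ ($G = 2 \cdot 9 \left(2 + \frac{3}{2}\right) = 2 \cdot 9 \cdot \frac{7}{2} = 63$)
$-130 + J{\left(\left(-4\right) \left(-5\right) \right)} G = -130 + \left(-5 - \left(-4\right) \left(-5\right)\right) 63 = -130 + \left(-5 - 20\right) 63 = -130 - 1575 = -1705$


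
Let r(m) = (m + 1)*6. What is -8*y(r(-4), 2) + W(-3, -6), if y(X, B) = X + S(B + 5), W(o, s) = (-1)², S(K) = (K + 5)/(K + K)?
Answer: 967/7 ≈ 138.14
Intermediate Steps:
r(m) = 6 + 6*m (r(m) = (1 + m)*6 = 6 + 6*m)
S(K) = (5 + K)/(2*K) (S(K) = (5 + K)/((2*K)) = (5 + K)*(1/(2*K)) = (5 + K)/(2*K))
W(o, s) = 1
y(X, B) = X + (10 + B)/(2*(5 + B)) (y(X, B) = X + (5 + (B + 5))/(2*(B + 5)) = X + (5 + (5 + B))/(2*(5 + B)) = X + (10 + B)/(2*(5 + B)))
-8*y(r(-4), 2) + W(-3, -6) = -8*(5 + (½)*2 + (6 + 6*(-4))*(5 + 2))/(5 + 2) + 1 = -8*(5 + 1 + (6 - 24)*7)/7 + 1 = -8*(5 + 1 - 18*7)/7 + 1 = -8*(5 + 1 - 126)/7 + 1 = -8*(-120)/7 + 1 = -8*(-120/7) + 1 = 960/7 + 1 = 967/7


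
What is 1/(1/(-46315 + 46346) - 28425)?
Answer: -31/881174 ≈ -3.5180e-5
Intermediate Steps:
1/(1/(-46315 + 46346) - 28425) = 1/(1/31 - 28425) = 1/(-881174/31) = -31/881174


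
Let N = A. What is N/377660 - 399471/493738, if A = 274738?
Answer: -1901953402/23308136635 ≈ -0.081600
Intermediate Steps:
N = 274738
N/377660 - 399471/493738 = 274738/377660 - 399471/493738 = 274738*(1/377660) - 399471*1/493738 = 137369/188830 - 399471/493738 = -1901953402/23308136635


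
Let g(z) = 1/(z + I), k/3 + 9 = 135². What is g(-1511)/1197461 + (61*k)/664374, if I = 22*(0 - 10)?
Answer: 1151625579228979/229519623848439 ≈ 5.0175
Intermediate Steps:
I = -220 (I = 22*(-10) = -220)
k = 54648 (k = -27 + 3*135² = -27 + 3*18225 = -27 + 54675 = 54648)
g(z) = 1/(-220 + z) (g(z) = 1/(z - 220) = 1/(-220 + z))
g(-1511)/1197461 + (61*k)/664374 = 1/(-220 - 1511*1197461) + (61*54648)/664374 = (1/1197461)/(-1731) + 3333528*(1/664374) = -1/1731*1/1197461 + 555588/110729 = -1/2072804991 + 555588/110729 = 1151625579228979/229519623848439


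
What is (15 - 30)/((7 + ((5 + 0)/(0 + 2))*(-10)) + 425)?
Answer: -15/407 ≈ -0.036855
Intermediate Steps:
(15 - 30)/((7 + ((5 + 0)/(0 + 2))*(-10)) + 425) = -15/((7 + (5/2)*(-10)) + 425) = -15/((7 - 25) + 425) = -15/(-18 + 425) = -15/407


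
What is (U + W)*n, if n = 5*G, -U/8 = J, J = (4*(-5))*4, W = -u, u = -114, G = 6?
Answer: 22620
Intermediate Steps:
W = 114 (W = -1*(-114) = 114)
J = -80 (J = -20*4 = -80)
U = 640 (U = -8*(-80) = 640)
n = 30 (n = 5*6 = 30)
(U + W)*n = (640 + 114)*30 = 754*30 = 22620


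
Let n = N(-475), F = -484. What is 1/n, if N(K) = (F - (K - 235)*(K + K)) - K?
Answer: -1/674509 ≈ -1.4826e-6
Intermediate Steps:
N(K) = -484 - K - 2*K*(-235 + K) (N(K) = (-484 - (K - 235)*(K + K)) - K = (-484 - (-235 + K)*2*K) - K = (-484 - 2*K*(-235 + K)) - K = -484 - K - 2*K*(-235 + K))
n = -674509 (n = -484 - 2*(-475)**2 + 469*(-475) = -484 - 2*225625 - 222775 = -484 - 451250 - 222775 = -674509)
1/n = 1/(-674509) = -1/674509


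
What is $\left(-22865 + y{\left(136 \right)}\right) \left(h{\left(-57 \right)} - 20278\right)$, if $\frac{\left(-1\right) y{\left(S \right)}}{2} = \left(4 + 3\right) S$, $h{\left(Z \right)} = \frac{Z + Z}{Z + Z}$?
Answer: $502241013$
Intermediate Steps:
$h{\left(Z \right)} = 1$ ($h{\left(Z \right)} = \frac{2 Z}{2 Z} = 2 Z \frac{1}{2 Z} = 1$)
$y{\left(S \right)} = - 14 S$ ($y{\left(S \right)} = - 2 \left(4 + 3\right) S = - 2 \cdot 7 S = - 14 S$)
$\left(-22865 + y{\left(136 \right)}\right) \left(h{\left(-57 \right)} - 20278\right) = \left(-22865 - 1904\right) \left(1 - 20278\right) = \left(-22865 - 1904\right) \left(-20277\right) = \left(-24769\right) \left(-20277\right) = 502241013$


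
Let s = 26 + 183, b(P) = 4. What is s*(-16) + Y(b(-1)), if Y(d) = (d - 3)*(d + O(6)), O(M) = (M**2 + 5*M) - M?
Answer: -3280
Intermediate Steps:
O(M) = M**2 + 4*M
s = 209
Y(d) = (-3 + d)*(60 + d) (Y(d) = (d - 3)*(d + 6*(4 + 6)) = (-3 + d)*(d + 6*10) = (-3 + d)*(d + 60) = (-3 + d)*(60 + d))
s*(-16) + Y(b(-1)) = 209*(-16) + (-180 + 4**2 + 57*4) = -3344 + (-180 + 16 + 228) = -3344 + 64 = -3280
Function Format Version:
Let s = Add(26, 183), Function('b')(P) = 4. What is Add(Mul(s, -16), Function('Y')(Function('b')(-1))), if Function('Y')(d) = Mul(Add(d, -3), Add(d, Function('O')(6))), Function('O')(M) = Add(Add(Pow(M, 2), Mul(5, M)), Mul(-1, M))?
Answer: -3280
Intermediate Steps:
Function('O')(M) = Add(Pow(M, 2), Mul(4, M))
s = 209
Function('Y')(d) = Mul(Add(-3, d), Add(60, d)) (Function('Y')(d) = Mul(Add(d, -3), Add(d, Mul(6, Add(4, 6)))) = Mul(Add(-3, d), Add(d, Mul(6, 10))) = Mul(Add(-3, d), Add(d, 60)) = Mul(Add(-3, d), Add(60, d)))
Add(Mul(s, -16), Function('Y')(Function('b')(-1))) = Add(Mul(209, -16), Add(-180, Pow(4, 2), Mul(57, 4))) = Add(-3344, Add(-180, 16, 228)) = Add(-3344, 64) = -3280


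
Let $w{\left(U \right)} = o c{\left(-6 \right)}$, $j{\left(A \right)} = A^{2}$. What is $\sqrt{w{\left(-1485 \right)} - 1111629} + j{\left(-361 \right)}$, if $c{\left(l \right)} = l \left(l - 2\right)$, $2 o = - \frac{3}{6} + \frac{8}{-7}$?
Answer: $130321 + \frac{3 i \sqrt{6052417}}{7} \approx 1.3032 \cdot 10^{5} + 1054.4 i$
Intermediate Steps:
$o = - \frac{23}{28}$ ($o = \frac{- \frac{3}{6} + \frac{8}{-7}}{2} = \frac{\left(-3\right) \frac{1}{6} + 8 \left(- \frac{1}{7}\right)}{2} = \frac{- \frac{1}{2} - \frac{8}{7}}{2} = \frac{1}{2} \left(- \frac{23}{14}\right) = - \frac{23}{28} \approx -0.82143$)
$c{\left(l \right)} = l \left(-2 + l\right)$
$w{\left(U \right)} = - \frac{276}{7}$ ($w{\left(U \right)} = - \frac{23 \left(- 6 \left(-2 - 6\right)\right)}{28} = - \frac{23 \left(\left(-6\right) \left(-8\right)\right)}{28} = \left(- \frac{23}{28}\right) 48 = - \frac{276}{7}$)
$\sqrt{w{\left(-1485 \right)} - 1111629} + j{\left(-361 \right)} = \sqrt{- \frac{276}{7} - 1111629} + \left(-361\right)^{2} = \sqrt{- \frac{7781679}{7}} + 130321 = \frac{3 i \sqrt{6052417}}{7} + 130321 = 130321 + \frac{3 i \sqrt{6052417}}{7}$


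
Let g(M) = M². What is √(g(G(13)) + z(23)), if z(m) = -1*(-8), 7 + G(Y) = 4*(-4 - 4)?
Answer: √1529 ≈ 39.102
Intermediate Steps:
G(Y) = -39 (G(Y) = -7 + 4*(-4 - 4) = -7 + 4*(-8) = -7 - 32 = -39)
z(m) = 8
√(g(G(13)) + z(23)) = √((-39)² + 8) = √(1521 + 8) = √1529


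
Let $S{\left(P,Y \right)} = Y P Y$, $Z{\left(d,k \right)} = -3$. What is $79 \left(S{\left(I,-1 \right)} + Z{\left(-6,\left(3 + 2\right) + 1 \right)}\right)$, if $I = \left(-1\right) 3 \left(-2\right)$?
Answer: $237$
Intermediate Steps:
$I = 6$ ($I = \left(-3\right) \left(-2\right) = 6$)
$S{\left(P,Y \right)} = P Y^{2}$ ($S{\left(P,Y \right)} = P Y Y = P Y^{2}$)
$79 \left(S{\left(I,-1 \right)} + Z{\left(-6,\left(3 + 2\right) + 1 \right)}\right) = 79 \left(6 \left(-1\right)^{2} - 3\right) = 79 \left(6 \cdot 1 - 3\right) = 79 \left(6 - 3\right) = 79 \cdot 3 = 237$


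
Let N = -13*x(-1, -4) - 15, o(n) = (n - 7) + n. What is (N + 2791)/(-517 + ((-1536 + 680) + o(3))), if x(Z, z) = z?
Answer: -1414/687 ≈ -2.0582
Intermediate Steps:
o(n) = -7 + 2*n (o(n) = (-7 + n) + n = -7 + 2*n)
N = 37 (N = -13*(-4) - 15 = 52 - 15 = 37)
(N + 2791)/(-517 + ((-1536 + 680) + o(3))) = (37 + 2791)/(-517 + ((-1536 + 680) + (-7 + 2*3))) = 2828/(-517 + (-856 + (-7 + 6))) = 2828/(-517 + (-856 - 1)) = 2828/(-517 - 857) = 2828/(-1374) = 2828*(-1/1374) = -1414/687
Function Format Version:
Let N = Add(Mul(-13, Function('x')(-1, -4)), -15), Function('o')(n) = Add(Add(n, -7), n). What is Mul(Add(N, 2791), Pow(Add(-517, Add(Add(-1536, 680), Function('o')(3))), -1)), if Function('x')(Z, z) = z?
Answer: Rational(-1414, 687) ≈ -2.0582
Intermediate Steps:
Function('o')(n) = Add(-7, Mul(2, n)) (Function('o')(n) = Add(Add(-7, n), n) = Add(-7, Mul(2, n)))
N = 37 (N = Add(Mul(-13, -4), -15) = Add(52, -15) = 37)
Mul(Add(N, 2791), Pow(Add(-517, Add(Add(-1536, 680), Function('o')(3))), -1)) = Mul(Add(37, 2791), Pow(Add(-517, Add(Add(-1536, 680), Add(-7, Mul(2, 3)))), -1)) = Mul(2828, Pow(Add(-517, Add(-856, Add(-7, 6))), -1)) = Mul(2828, Pow(Add(-517, Add(-856, -1)), -1)) = Mul(2828, Pow(Add(-517, -857), -1)) = Mul(2828, Pow(-1374, -1)) = Mul(2828, Rational(-1, 1374)) = Rational(-1414, 687)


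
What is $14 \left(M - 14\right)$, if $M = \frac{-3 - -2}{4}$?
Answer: $- \frac{399}{2} \approx -199.5$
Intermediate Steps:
$M = - \frac{1}{4}$ ($M = \left(-3 + 2\right) \frac{1}{4} = \left(-1\right) \frac{1}{4} = - \frac{1}{4} \approx -0.25$)
$14 \left(M - 14\right) = 14 \left(- \frac{1}{4} - 14\right) = 14 \left(- \frac{57}{4}\right) = - \frac{399}{2}$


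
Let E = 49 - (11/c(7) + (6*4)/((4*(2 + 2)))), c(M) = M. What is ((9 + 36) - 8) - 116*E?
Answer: -37035/7 ≈ -5290.7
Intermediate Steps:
E = 643/14 (E = 49 - (11/7 + (6*4)/((4*(2 + 2)))) = 49 - (11*(1/7) + 24/((4*4))) = 49 - (11/7 + 24/16) = 49 - (11/7 + 24*(1/16)) = 49 - (11/7 + 3/2) = 49 - 1*43/14 = 49 - 43/14 = 643/14 ≈ 45.929)
((9 + 36) - 8) - 116*E = ((9 + 36) - 8) - 116*643/14 = (45 - 8) - 37294/7 = 37 - 37294/7 = -37035/7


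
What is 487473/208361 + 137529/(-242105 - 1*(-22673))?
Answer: 187797351/109642856 ≈ 1.7128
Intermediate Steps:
487473/208361 + 137529/(-242105 - 1*(-22673)) = 487473*(1/208361) + 137529/(-242105 + 22673) = 3507/1499 + 137529/(-219432) = 3507/1499 + 137529*(-1/219432) = 3507/1499 - 45843/73144 = 187797351/109642856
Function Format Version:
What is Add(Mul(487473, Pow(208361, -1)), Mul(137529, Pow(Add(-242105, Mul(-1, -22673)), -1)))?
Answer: Rational(187797351, 109642856) ≈ 1.7128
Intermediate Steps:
Add(Mul(487473, Pow(208361, -1)), Mul(137529, Pow(Add(-242105, Mul(-1, -22673)), -1))) = Add(Mul(487473, Rational(1, 208361)), Mul(137529, Pow(Add(-242105, 22673), -1))) = Add(Rational(3507, 1499), Mul(137529, Pow(-219432, -1))) = Add(Rational(3507, 1499), Mul(137529, Rational(-1, 219432))) = Add(Rational(3507, 1499), Rational(-45843, 73144)) = Rational(187797351, 109642856)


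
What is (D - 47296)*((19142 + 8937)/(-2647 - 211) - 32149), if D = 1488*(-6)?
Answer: 2583771699152/1429 ≈ 1.8081e+9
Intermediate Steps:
D = -8928
(D - 47296)*((19142 + 8937)/(-2647 - 211) - 32149) = (-8928 - 47296)*((19142 + 8937)/(-2647 - 211) - 32149) = -56224*(28079/(-2858) - 32149) = -56224*(28079*(-1/2858) - 32149) = -56224*(-28079/2858 - 32149) = -56224*(-91909921/2858) = 2583771699152/1429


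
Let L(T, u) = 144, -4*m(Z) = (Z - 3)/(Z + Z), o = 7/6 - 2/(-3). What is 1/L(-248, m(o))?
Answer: 1/144 ≈ 0.0069444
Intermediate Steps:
o = 11/6 (o = 7*(⅙) - 2*(-⅓) = 7/6 + ⅔ = 11/6 ≈ 1.8333)
m(Z) = -(-3 + Z)/(8*Z) (m(Z) = -(Z - 3)/(4*(Z + Z)) = -(-3 + Z)/(4*(2*Z)) = -(-3 + Z)*1/(2*Z)/4 = -(-3 + Z)/(8*Z))
1/L(-248, m(o)) = 1/144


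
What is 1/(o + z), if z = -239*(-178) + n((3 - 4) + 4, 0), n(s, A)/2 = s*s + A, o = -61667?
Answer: -1/19107 ≈ -5.2337e-5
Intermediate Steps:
n(s, A) = 2*A + 2*s**2 (n(s, A) = 2*(s*s + A) = 2*(s**2 + A) = 2*(A + s**2) = 2*A + 2*s**2)
z = 42560 (z = -239*(-178) + (2*0 + 2*((3 - 4) + 4)**2) = 42542 + (0 + 2*(-1 + 4)**2) = 42542 + (0 + 2*3**2) = 42542 + (0 + 2*9) = 42542 + (0 + 18) = 42542 + 18 = 42560)
1/(o + z) = 1/(-61667 + 42560) = 1/(-19107) = -1/19107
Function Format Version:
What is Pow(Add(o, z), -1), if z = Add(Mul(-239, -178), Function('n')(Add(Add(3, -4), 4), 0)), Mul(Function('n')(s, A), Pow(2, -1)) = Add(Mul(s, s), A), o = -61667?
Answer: Rational(-1, 19107) ≈ -5.2337e-5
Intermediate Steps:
Function('n')(s, A) = Add(Mul(2, A), Mul(2, Pow(s, 2))) (Function('n')(s, A) = Mul(2, Add(Mul(s, s), A)) = Mul(2, Add(Pow(s, 2), A)) = Mul(2, Add(A, Pow(s, 2))) = Add(Mul(2, A), Mul(2, Pow(s, 2))))
z = 42560 (z = Add(Mul(-239, -178), Add(Mul(2, 0), Mul(2, Pow(Add(Add(3, -4), 4), 2)))) = Add(42542, Add(0, Mul(2, Pow(Add(-1, 4), 2)))) = Add(42542, Add(0, Mul(2, Pow(3, 2)))) = Add(42542, Add(0, Mul(2, 9))) = Add(42542, Add(0, 18)) = Add(42542, 18) = 42560)
Pow(Add(o, z), -1) = Pow(Add(-61667, 42560), -1) = Pow(-19107, -1) = Rational(-1, 19107)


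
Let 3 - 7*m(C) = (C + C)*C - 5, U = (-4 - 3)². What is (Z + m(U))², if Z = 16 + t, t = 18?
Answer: 20757136/49 ≈ 4.2362e+5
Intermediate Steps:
U = 49 (U = (-7)² = 49)
Z = 34 (Z = 16 + 18 = 34)
m(C) = 8/7 - 2*C²/7 (m(C) = 3/7 - ((C + C)*C - 5)/7 = 3/7 - ((2*C)*C - 5)/7 = 3/7 - (2*C² - 5)/7 = 3/7 - (-5 + 2*C²)/7 = 3/7 + (5/7 - 2*C²/7) = 8/7 - 2*C²/7)
(Z + m(U))² = (34 + (8/7 - 2/7*49²))² = (34 + (8/7 - 2/7*2401))² = (34 + (8/7 - 686))² = (34 - 4794/7)² = (-4556/7)² = 20757136/49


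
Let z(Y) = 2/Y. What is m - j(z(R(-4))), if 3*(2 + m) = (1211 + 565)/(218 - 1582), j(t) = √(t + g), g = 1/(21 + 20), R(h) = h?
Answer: -830/341 - I*√3198/82 ≈ -2.434 - 0.68964*I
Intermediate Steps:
g = 1/41 ≈ 0.024390
j(t) = √(1/41 + t) (j(t) = √(t + 1/41) = √(1/41 + t))
m = -830/341 (m = -2 + ((1211 + 565)/(218 - 1582))/3 = -2 + (1776/(-1364))/3 = -2 + (1776*(-1/1364))/3 = -2 + (⅓)*(-444/341) = -2 - 148/341 = -830/341 ≈ -2.4340)
m - j(z(R(-4))) = -830/341 - √(41 + 1681*(2/(-4)))/41 = -830/341 - √(41 + 1681*(2*(-¼)))/41 = -830/341 - √(41 + 1681*(-½))/41 = -830/341 - √(41 - 1681/2)/41 = -830/341 - √(-1599/2)/41 = -830/341 - I*√3198/2/41 = -830/341 - I*√3198/82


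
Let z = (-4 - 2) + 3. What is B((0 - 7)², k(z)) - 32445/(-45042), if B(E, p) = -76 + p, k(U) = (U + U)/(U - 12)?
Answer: -5621217/75070 ≈ -74.880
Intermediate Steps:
z = -3 (z = -6 + 3 = -3)
k(U) = 2*U/(-12 + U) (k(U) = (2*U)/(-12 + U) = 2*U/(-12 + U))
B((0 - 7)², k(z)) - 32445/(-45042) = (-76 + 2*(-3)/(-12 - 3)) - 32445/(-45042) = (-76 + 2*(-3)/(-15)) - 32445*(-1/45042) = (-76 + 2*(-3)*(-1/15)) + 10815/15014 = (-76 + ⅖) + 10815/15014 = -378/5 + 10815/15014 = -5621217/75070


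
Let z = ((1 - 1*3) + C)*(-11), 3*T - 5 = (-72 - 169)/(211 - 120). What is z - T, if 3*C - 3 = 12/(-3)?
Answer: 6793/273 ≈ 24.883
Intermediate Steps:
C = -1/3 (C = 1 + (12/(-3))/3 = 1 + (12*(-1/3))/3 = 1 + (1/3)*(-4) = 1 - 4/3 = -1/3 ≈ -0.33333)
T = 214/273 (T = 5/3 + ((-72 - 169)/(211 - 120))/3 = 5/3 + (-241/91)/3 = 5/3 + (-241*1/91)/3 = 5/3 + (1/3)*(-241/91) = 5/3 - 241/273 = 214/273 ≈ 0.78388)
z = 77/3 (z = ((1 - 1*3) - 1/3)*(-11) = ((1 - 3) - 1/3)*(-11) = (-2 - 1/3)*(-11) = -7/3*(-11) = 77/3 ≈ 25.667)
z - T = 77/3 - 1*214/273 = 77/3 - 214/273 = 6793/273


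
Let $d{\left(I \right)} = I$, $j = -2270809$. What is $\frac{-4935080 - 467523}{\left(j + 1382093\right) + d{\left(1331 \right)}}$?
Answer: $\frac{5402603}{887385} \approx 6.0882$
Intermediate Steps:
$\frac{-4935080 - 467523}{\left(j + 1382093\right) + d{\left(1331 \right)}} = \frac{-4935080 - 467523}{\left(-2270809 + 1382093\right) + 1331} = - \frac{5402603}{-888716 + 1331} = - \frac{5402603}{-887385} = \left(-5402603\right) \left(- \frac{1}{887385}\right) = \frac{5402603}{887385}$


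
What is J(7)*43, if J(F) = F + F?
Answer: 602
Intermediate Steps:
J(F) = 2*F
J(7)*43 = (2*7)*43 = 14*43 = 602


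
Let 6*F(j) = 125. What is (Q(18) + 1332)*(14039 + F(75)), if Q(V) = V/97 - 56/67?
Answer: 364955677339/19497 ≈ 1.8719e+7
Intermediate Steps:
F(j) = 125/6 (F(j) = (1/6)*125 = 125/6)
Q(V) = -56/67 + V/97 (Q(V) = V*(1/97) - 56*1/67 = V/97 - 56/67 = -56/67 + V/97)
(Q(18) + 1332)*(14039 + F(75)) = ((-56/67 + (1/97)*18) + 1332)*(14039 + 125/6) = ((-56/67 + 18/97) + 1332)*(84359/6) = (-4226/6499 + 1332)*(84359/6) = (8652442/6499)*(84359/6) = 364955677339/19497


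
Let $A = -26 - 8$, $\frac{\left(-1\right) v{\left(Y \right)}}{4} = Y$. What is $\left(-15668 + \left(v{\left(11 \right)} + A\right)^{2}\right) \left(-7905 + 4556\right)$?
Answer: $32096816$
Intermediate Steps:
$v{\left(Y \right)} = - 4 Y$
$A = -34$
$\left(-15668 + \left(v{\left(11 \right)} + A\right)^{2}\right) \left(-7905 + 4556\right) = \left(-15668 + \left(\left(-4\right) 11 - 34\right)^{2}\right) \left(-7905 + 4556\right) = \left(-15668 + \left(-44 - 34\right)^{2}\right) \left(-3349\right) = \left(-15668 + \left(-78\right)^{2}\right) \left(-3349\right) = \left(-15668 + 6084\right) \left(-3349\right) = \left(-9584\right) \left(-3349\right) = 32096816$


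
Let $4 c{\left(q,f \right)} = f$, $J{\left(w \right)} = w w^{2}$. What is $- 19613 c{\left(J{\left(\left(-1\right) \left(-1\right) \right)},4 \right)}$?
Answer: $-19613$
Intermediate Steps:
$J{\left(w \right)} = w^{3}$
$c{\left(q,f \right)} = \frac{f}{4}$
$- 19613 c{\left(J{\left(\left(-1\right) \left(-1\right) \right)},4 \right)} = - 19613 \cdot \frac{1}{4} \cdot 4 = \left(-19613\right) 1 = -19613$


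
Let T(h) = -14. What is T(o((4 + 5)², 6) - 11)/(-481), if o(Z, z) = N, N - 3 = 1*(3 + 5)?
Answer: 14/481 ≈ 0.029106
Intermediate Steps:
N = 11 (N = 3 + 1*(3 + 5) = 3 + 1*8 = 3 + 8 = 11)
o(Z, z) = 11
T(o((4 + 5)², 6) - 11)/(-481) = -14/(-481) = -14*(-1/481) = 14/481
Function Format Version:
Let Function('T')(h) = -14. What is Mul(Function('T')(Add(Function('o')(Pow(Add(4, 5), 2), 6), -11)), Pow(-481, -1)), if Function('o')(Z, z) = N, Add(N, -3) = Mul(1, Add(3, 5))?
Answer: Rational(14, 481) ≈ 0.029106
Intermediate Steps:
N = 11 (N = Add(3, Mul(1, Add(3, 5))) = Add(3, Mul(1, 8)) = Add(3, 8) = 11)
Function('o')(Z, z) = 11
Mul(Function('T')(Add(Function('o')(Pow(Add(4, 5), 2), 6), -11)), Pow(-481, -1)) = Mul(-14, Pow(-481, -1)) = Mul(-14, Rational(-1, 481)) = Rational(14, 481)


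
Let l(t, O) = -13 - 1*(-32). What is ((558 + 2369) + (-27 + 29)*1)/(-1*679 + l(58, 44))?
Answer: -2929/660 ≈ -4.4379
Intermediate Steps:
l(t, O) = 19 (l(t, O) = -13 + 32 = 19)
((558 + 2369) + (-27 + 29)*1)/(-1*679 + l(58, 44)) = ((558 + 2369) + (-27 + 29)*1)/(-1*679 + 19) = (2927 + 2*1)/(-679 + 19) = (2927 + 2)/(-660) = 2929*(-1/660) = -2929/660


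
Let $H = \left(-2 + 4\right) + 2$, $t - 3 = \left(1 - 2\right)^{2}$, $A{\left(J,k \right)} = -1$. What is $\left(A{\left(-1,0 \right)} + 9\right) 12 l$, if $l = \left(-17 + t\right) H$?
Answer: $-4992$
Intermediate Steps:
$t = 4$ ($t = 3 + \left(1 - 2\right)^{2} = 3 + \left(-1\right)^{2} = 3 + 1 = 4$)
$H = 4$ ($H = 2 + 2 = 4$)
$l = -52$ ($l = \left(-17 + 4\right) 4 = \left(-13\right) 4 = -52$)
$\left(A{\left(-1,0 \right)} + 9\right) 12 l = \left(-1 + 9\right) 12 \left(-52\right) = 8 \cdot 12 \left(-52\right) = 96 \left(-52\right) = -4992$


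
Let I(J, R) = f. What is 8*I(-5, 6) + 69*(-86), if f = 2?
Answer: -5918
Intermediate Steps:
I(J, R) = 2
8*I(-5, 6) + 69*(-86) = 8*2 + 69*(-86) = 16 - 5934 = -5918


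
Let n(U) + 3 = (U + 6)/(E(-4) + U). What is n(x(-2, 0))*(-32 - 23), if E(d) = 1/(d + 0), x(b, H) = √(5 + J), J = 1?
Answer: 1815/19 - 1100*√6/19 ≈ -46.286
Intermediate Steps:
x(b, H) = √6 (x(b, H) = √(5 + 1) = √6)
E(d) = 1/d
n(U) = -3 + (6 + U)/(-¼ + U) (n(U) = -3 + (U + 6)/(1/(-4) + U) = -3 + (6 + U)/(-¼ + U))
n(x(-2, 0))*(-32 - 23) = ((27 - 8*√6)/(-1 + 4*√6))*(-32 - 23) = ((27 - 8*√6)/(-1 + 4*√6))*(-55) = -55*(27 - 8*√6)/(-1 + 4*√6)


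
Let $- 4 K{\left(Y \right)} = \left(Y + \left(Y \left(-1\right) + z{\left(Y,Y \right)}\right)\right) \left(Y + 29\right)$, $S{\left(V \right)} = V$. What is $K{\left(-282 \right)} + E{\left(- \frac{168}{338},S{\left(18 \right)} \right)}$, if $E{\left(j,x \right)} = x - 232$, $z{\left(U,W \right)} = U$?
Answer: $- \frac{36101}{2} \approx -18051.0$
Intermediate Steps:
$E{\left(j,x \right)} = -232 + x$
$K{\left(Y \right)} = - \frac{Y \left(29 + Y\right)}{4}$ ($K{\left(Y \right)} = - \frac{\left(Y + \left(Y \left(-1\right) + Y\right)\right) \left(Y + 29\right)}{4} = - \frac{\left(Y + \left(- Y + Y\right)\right) \left(29 + Y\right)}{4} = - \frac{\left(Y + 0\right) \left(29 + Y\right)}{4} = - \frac{Y \left(29 + Y\right)}{4}$)
$K{\left(-282 \right)} + E{\left(- \frac{168}{338},S{\left(18 \right)} \right)} = \left(- \frac{1}{4}\right) \left(-282\right) \left(29 - 282\right) + \left(-232 + 18\right) = \left(- \frac{1}{4}\right) \left(-282\right) \left(-253\right) - 214 = - \frac{35673}{2} - 214 = - \frac{36101}{2}$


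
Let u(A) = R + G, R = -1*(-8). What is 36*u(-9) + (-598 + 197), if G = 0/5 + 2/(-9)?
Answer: -121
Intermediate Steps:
R = 8
G = -2/9 (G = 0*(⅕) + 2*(-⅑) = 0 - 2/9 = -2/9 ≈ -0.22222)
u(A) = 70/9 (u(A) = 8 - 2/9 = 70/9)
36*u(-9) + (-598 + 197) = 36*(70/9) + (-598 + 197) = 280 - 401 = -121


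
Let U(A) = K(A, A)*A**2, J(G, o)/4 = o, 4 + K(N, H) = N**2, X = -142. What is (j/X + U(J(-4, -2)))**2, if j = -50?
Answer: 74346202225/5041 ≈ 1.4748e+7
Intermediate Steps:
K(N, H) = -4 + N**2
J(G, o) = 4*o
U(A) = A**2*(-4 + A**2) (U(A) = (-4 + A**2)*A**2 = A**2*(-4 + A**2))
(j/X + U(J(-4, -2)))**2 = (-50/(-142) + (4*(-2))**2*(-4 + (4*(-2))**2))**2 = (-50*(-1/142) + (-8)**2*(-4 + (-8)**2))**2 = (25/71 + 64*(-4 + 64))**2 = (25/71 + 64*60)**2 = (25/71 + 3840)**2 = (272665/71)**2 = 74346202225/5041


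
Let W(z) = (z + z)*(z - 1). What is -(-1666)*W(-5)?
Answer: 99960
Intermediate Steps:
W(z) = 2*z*(-1 + z) (W(z) = (2*z)*(-1 + z) = 2*z*(-1 + z))
-(-1666)*W(-5) = -(-1666)*2*(-5)*(-1 - 5) = -(-1666)*2*(-5)*(-6) = -(-1666)*60 = -17*(-5880) = 99960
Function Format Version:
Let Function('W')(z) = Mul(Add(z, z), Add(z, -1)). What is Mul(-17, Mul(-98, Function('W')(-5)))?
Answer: 99960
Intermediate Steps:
Function('W')(z) = Mul(2, z, Add(-1, z)) (Function('W')(z) = Mul(Mul(2, z), Add(-1, z)) = Mul(2, z, Add(-1, z)))
Mul(-17, Mul(-98, Function('W')(-5))) = Mul(-17, Mul(-98, Mul(2, -5, Add(-1, -5)))) = Mul(-17, Mul(-98, Mul(2, -5, -6))) = Mul(-17, Mul(-98, 60)) = Mul(-17, -5880) = 99960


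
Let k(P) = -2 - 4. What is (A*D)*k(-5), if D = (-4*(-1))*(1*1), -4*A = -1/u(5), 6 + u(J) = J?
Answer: 6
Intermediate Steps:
u(J) = -6 + J
k(P) = -6
A = -¼ (A = -(-1)/(4*(-6 + 5)) = -(-1)/(4*(-1)) = -(-1)*(-1)/4 = -¼*1 = -¼ ≈ -0.25000)
D = 4 (D = 4*1 = 4)
(A*D)*k(-5) = -¼*4*(-6) = -1*(-6) = 6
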